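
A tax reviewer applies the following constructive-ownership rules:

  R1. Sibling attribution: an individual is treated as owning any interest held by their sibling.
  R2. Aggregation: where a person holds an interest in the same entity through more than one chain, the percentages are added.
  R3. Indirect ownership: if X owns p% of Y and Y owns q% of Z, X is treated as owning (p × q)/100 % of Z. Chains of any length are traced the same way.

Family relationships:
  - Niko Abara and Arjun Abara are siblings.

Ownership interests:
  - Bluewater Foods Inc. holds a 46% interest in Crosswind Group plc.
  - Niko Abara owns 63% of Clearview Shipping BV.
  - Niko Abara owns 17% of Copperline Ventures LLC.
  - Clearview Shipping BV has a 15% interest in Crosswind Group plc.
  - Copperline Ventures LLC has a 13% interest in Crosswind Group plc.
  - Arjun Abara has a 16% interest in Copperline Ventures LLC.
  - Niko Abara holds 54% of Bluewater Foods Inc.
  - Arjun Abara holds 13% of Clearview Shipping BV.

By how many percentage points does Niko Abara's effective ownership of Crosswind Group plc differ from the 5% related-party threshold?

By sibling attribution (R1), Niko Abara is treated as also owning Arjun Abara's interest in Clearview Shipping BV, giving 63% + 13% = 76%.
By sibling attribution (R1), Niko Abara is treated as also owning Arjun Abara's interest in Copperline Ventures LLC, giving 17% + 16% = 33%.
Chain via Clearview Shipping BV (R3): 76% × 15% = 11.4% of Crosswind Group plc.
Chain via Copperline Ventures LLC (R3): 33% × 13% = 4.29% of Crosswind Group plc.
Chain via Bluewater Foods Inc. (R3): 54% × 46% = 24.84% of Crosswind Group plc.
Aggregating (R2): 11.4% + 4.29% + 24.84% = 40.53%.
40.53% exceeds the 5% threshold by 35.53 percentage points.

35.53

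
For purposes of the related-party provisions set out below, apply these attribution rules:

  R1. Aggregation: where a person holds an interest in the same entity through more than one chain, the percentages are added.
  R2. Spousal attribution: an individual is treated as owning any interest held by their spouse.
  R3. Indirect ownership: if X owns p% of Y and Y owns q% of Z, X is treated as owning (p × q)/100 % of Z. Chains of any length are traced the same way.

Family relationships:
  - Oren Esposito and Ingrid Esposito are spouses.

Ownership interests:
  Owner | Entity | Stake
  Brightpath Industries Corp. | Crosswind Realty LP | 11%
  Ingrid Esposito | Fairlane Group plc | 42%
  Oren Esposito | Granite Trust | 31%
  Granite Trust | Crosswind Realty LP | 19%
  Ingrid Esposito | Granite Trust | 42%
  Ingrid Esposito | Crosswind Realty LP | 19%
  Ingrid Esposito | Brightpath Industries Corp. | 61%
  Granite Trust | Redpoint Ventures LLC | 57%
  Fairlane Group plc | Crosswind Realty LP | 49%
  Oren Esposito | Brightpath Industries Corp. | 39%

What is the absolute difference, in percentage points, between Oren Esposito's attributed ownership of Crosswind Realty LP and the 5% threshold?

59.45

By spousal attribution (R2), Oren Esposito is treated as also owning Ingrid Esposito's interest in Brightpath Industries Corp, giving 39% + 61% = 100%.
By spousal attribution (R2), Oren Esposito is treated as also owning Ingrid Esposito's interest in Granite Trust, giving 31% + 42% = 73%.
By spousal attribution (R2), Oren Esposito is treated as owning Ingrid Esposito's 42% interest in Fairlane Group plc.
By spousal attribution (R2), Oren Esposito is treated as owning Ingrid Esposito's 19% interest in Crosswind Realty LP.
Chain via Brightpath Industries Corp. (R3): 100% × 11% = 11% of Crosswind Realty LP.
Chain via Granite Trust (R3): 73% × 19% = 13.87% of Crosswind Realty LP.
Chain via Fairlane Group plc (R3): 42% × 49% = 20.58% of Crosswind Realty LP.
Direct interest in Crosswind Realty LP: 19%.
Aggregating (R1): 11% + 13.87% + 20.58% + 19% = 64.45%.
64.45% exceeds the 5% threshold by 59.45 percentage points.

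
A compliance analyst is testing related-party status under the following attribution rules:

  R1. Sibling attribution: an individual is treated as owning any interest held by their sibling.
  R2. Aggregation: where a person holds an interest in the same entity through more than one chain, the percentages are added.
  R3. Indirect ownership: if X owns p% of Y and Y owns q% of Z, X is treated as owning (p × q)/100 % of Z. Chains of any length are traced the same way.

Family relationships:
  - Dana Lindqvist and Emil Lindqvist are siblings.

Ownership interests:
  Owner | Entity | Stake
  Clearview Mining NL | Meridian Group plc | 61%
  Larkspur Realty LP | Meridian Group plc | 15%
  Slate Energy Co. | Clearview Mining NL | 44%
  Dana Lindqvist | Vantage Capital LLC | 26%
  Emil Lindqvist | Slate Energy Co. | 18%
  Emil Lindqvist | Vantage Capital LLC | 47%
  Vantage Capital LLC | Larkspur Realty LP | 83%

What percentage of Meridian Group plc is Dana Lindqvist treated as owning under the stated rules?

13.9197%

By sibling attribution (R1), Dana Lindqvist is treated as also owning Emil Lindqvist's interest in Vantage Capital LLC, giving 26% + 47% = 73%.
By sibling attribution (R1), Dana Lindqvist is treated as owning Emil Lindqvist's 18% interest in Slate Energy Co.
Chain via Vantage Capital LLC → Larkspur Realty LP (R3): 73% × 83% × 15% = 9.0885% of Meridian Group plc.
Chain via Slate Energy Co. → Clearview Mining NL (R3): 18% × 44% × 61% = 4.8312% of Meridian Group plc.
Aggregating (R2): 9.0885% + 4.8312% = 13.9197%.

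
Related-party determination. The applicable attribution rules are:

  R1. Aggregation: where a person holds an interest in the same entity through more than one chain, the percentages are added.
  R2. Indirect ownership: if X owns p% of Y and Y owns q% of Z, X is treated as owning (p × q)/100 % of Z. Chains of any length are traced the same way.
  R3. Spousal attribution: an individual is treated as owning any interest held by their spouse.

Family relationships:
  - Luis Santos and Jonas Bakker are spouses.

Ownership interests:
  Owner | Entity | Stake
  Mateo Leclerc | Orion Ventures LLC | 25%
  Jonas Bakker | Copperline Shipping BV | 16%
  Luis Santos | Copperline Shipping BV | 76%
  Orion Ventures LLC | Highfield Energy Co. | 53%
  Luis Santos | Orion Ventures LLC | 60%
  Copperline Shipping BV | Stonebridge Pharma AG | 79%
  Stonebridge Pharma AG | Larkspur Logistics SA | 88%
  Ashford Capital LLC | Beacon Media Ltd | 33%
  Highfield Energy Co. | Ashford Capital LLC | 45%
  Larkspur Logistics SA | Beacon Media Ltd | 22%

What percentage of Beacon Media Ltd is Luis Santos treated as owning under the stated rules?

18.793148%

By spousal attribution (R3), Luis Santos is treated as also owning Jonas Bakker's interest in Copperline Shipping BV, giving 76% + 16% = 92%.
Chain via Orion Ventures LLC → Highfield Energy Co. → Ashford Capital LLC (R2): 60% × 53% × 45% × 33% = 4.7223% of Beacon Media Ltd.
Chain via Copperline Shipping BV → Stonebridge Pharma AG → Larkspur Logistics SA (R2): 92% × 79% × 88% × 22% = 14.070848% of Beacon Media Ltd.
Aggregating (R1): 4.7223% + 14.070848% = 18.793148%.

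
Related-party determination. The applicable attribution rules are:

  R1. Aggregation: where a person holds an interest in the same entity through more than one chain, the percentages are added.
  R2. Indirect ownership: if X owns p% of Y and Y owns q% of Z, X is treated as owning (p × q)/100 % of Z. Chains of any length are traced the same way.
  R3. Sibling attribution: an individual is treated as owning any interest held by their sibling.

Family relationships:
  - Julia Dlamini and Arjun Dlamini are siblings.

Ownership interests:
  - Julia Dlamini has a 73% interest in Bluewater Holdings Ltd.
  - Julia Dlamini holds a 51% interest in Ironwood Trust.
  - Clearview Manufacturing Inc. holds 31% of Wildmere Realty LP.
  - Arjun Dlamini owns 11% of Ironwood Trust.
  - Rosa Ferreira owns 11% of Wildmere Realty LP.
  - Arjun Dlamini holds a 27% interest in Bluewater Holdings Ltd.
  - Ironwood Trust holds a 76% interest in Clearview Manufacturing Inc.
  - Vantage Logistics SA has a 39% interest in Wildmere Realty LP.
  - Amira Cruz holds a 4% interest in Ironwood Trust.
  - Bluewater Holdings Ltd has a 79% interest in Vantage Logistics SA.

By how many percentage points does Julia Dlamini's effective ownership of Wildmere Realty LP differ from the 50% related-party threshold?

By sibling attribution (R3), Julia Dlamini is treated as also owning Arjun Dlamini's interest in Ironwood Trust, giving 51% + 11% = 62%.
By sibling attribution (R3), Julia Dlamini is treated as also owning Arjun Dlamini's interest in Bluewater Holdings Ltd, giving 73% + 27% = 100%.
Chain via Ironwood Trust → Clearview Manufacturing Inc. (R2): 62% × 76% × 31% = 14.6072% of Wildmere Realty LP.
Chain via Bluewater Holdings Ltd → Vantage Logistics SA (R2): 100% × 79% × 39% = 30.81% of Wildmere Realty LP.
Aggregating (R1): 14.6072% + 30.81% = 45.4172%.
45.4172% falls short of the 50% threshold by 4.5828 percentage points.

4.5828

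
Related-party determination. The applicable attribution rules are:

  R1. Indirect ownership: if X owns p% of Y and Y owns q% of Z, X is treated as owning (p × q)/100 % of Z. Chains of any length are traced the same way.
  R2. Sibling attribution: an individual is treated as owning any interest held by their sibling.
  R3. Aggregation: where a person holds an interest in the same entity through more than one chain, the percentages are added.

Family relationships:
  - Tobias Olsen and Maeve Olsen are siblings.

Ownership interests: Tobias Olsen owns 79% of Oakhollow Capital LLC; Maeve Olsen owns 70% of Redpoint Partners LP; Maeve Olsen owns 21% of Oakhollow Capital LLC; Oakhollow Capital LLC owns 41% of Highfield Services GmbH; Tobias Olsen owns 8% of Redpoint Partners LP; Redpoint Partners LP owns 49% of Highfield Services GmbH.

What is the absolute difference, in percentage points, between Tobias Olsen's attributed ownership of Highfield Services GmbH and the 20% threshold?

59.22

By sibling attribution (R2), Tobias Olsen is treated as also owning Maeve Olsen's interest in Redpoint Partners LP, giving 8% + 70% = 78%.
By sibling attribution (R2), Tobias Olsen is treated as also owning Maeve Olsen's interest in Oakhollow Capital LLC, giving 79% + 21% = 100%.
Chain via Redpoint Partners LP (R1): 78% × 49% = 38.22% of Highfield Services GmbH.
Chain via Oakhollow Capital LLC (R1): 100% × 41% = 41% of Highfield Services GmbH.
Aggregating (R3): 38.22% + 41% = 79.22%.
79.22% exceeds the 20% threshold by 59.22 percentage points.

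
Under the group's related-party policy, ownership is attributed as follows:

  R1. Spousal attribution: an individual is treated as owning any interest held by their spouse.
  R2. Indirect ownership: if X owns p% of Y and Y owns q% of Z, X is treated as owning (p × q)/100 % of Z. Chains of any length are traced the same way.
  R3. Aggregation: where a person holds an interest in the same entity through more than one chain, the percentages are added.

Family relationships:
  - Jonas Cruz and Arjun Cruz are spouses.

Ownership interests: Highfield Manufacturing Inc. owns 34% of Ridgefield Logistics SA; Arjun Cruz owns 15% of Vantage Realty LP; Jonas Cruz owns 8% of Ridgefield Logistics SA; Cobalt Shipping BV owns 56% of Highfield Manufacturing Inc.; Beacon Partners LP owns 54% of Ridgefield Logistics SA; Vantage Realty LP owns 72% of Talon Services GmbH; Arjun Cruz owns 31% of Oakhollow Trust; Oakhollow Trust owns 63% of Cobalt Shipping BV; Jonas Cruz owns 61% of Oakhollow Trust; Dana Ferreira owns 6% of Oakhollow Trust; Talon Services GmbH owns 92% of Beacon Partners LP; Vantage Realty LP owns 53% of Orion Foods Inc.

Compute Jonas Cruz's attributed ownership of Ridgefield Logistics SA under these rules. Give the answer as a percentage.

24.401024%

By spousal attribution (R1), Jonas Cruz is treated as also owning Arjun Cruz's interest in Oakhollow Trust, giving 61% + 31% = 92%.
By spousal attribution (R1), Jonas Cruz is treated as owning Arjun Cruz's 15% interest in Vantage Realty LP.
Chain via Oakhollow Trust → Cobalt Shipping BV → Highfield Manufacturing Inc. (R2): 92% × 63% × 56% × 34% = 11.035584% of Ridgefield Logistics SA.
Direct interest in Ridgefield Logistics SA: 8%.
Chain via Vantage Realty LP → Talon Services GmbH → Beacon Partners LP (R2): 15% × 72% × 92% × 54% = 5.36544% of Ridgefield Logistics SA.
Aggregating (R3): 11.035584% + 8% + 5.36544% = 24.401024%.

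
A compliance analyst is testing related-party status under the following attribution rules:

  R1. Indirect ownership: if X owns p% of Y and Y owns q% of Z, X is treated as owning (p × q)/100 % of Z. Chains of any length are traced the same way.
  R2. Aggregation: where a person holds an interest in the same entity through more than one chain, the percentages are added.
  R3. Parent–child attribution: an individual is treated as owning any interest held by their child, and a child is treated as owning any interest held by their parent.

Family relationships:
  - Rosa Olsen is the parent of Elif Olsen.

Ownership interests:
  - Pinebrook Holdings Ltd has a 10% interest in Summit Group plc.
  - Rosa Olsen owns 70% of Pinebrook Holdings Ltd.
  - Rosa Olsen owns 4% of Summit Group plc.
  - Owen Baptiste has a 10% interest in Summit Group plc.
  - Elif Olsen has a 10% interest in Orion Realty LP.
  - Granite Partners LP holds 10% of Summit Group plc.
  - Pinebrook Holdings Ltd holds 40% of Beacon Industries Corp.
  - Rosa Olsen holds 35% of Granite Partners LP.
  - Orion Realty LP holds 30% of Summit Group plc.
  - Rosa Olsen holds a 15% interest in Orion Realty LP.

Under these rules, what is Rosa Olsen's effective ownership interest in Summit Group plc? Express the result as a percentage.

By parent–child attribution (R3), Rosa Olsen is treated as also owning Elif Olsen's interest in Orion Realty LP, giving 15% + 10% = 25%.
Chain via Pinebrook Holdings Ltd (R1): 70% × 10% = 7% of Summit Group plc.
Chain via Granite Partners LP (R1): 35% × 10% = 3.5% of Summit Group plc.
Chain via Orion Realty LP (R1): 25% × 30% = 7.5% of Summit Group plc.
Direct interest in Summit Group plc: 4%.
Aggregating (R2): 7% + 3.5% + 7.5% + 4% = 22%.

22%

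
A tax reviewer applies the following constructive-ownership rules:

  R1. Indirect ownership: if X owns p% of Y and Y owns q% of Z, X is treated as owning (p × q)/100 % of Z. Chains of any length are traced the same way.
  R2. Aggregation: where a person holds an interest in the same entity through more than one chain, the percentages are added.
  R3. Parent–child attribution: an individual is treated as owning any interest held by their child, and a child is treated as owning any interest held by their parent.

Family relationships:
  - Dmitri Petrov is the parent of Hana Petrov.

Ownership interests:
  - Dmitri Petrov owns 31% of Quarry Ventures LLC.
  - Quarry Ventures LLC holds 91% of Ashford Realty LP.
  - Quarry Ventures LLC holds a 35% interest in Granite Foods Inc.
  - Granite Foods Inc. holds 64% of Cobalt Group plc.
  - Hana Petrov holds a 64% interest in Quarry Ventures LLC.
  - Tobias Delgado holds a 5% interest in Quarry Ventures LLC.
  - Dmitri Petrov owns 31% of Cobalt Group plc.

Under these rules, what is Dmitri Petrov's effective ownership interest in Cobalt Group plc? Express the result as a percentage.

52.28%

By parent–child attribution (R3), Dmitri Petrov is treated as also owning Hana Petrov's interest in Quarry Ventures LLC, giving 31% + 64% = 95%.
Chain via Quarry Ventures LLC → Granite Foods Inc. (R1): 95% × 35% × 64% = 21.28% of Cobalt Group plc.
Direct interest in Cobalt Group plc: 31%.
Aggregating (R2): 21.28% + 31% = 52.28%.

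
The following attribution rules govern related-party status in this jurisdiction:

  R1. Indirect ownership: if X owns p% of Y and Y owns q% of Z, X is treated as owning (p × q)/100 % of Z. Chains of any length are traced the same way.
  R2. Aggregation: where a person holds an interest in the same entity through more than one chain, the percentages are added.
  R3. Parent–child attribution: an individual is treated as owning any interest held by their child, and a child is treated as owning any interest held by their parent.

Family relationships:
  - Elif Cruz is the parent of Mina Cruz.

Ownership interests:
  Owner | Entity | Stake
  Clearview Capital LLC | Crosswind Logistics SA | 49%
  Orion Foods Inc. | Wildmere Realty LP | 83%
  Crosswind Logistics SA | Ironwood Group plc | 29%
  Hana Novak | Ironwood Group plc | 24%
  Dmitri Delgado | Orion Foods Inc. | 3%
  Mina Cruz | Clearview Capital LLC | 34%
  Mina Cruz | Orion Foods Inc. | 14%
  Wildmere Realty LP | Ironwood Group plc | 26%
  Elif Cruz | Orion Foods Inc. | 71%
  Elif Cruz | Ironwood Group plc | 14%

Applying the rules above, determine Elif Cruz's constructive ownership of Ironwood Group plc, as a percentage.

37.1744%

By parent–child attribution (R3), Elif Cruz is treated as also owning Mina Cruz's interest in Orion Foods Inc, giving 71% + 14% = 85%.
By parent–child attribution (R3), Elif Cruz is treated as owning Mina Cruz's 34% interest in Clearview Capital LLC.
Chain via Orion Foods Inc. → Wildmere Realty LP (R1): 85% × 83% × 26% = 18.343% of Ironwood Group plc.
Direct interest in Ironwood Group plc: 14%.
Chain via Clearview Capital LLC → Crosswind Logistics SA (R1): 34% × 49% × 29% = 4.8314% of Ironwood Group plc.
Aggregating (R2): 18.343% + 14% + 4.8314% = 37.1744%.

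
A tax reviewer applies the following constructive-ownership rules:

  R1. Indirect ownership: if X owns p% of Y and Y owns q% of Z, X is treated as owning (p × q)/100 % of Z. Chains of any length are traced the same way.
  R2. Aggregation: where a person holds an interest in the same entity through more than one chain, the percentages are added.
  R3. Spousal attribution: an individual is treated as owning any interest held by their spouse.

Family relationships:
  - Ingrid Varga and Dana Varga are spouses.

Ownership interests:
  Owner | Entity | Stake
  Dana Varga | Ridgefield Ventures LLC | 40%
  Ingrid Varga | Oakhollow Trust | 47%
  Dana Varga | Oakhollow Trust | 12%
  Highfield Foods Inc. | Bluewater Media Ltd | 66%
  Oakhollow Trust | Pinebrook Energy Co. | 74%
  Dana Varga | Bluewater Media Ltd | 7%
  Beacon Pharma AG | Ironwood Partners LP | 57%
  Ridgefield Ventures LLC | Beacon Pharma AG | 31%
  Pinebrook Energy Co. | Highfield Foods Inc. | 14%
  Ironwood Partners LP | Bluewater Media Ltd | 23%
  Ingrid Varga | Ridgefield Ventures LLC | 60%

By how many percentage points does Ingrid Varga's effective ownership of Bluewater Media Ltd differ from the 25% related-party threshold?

By spousal attribution (R3), Ingrid Varga is treated as also owning Dana Varga's interest in Ridgefield Ventures LLC, giving 60% + 40% = 100%.
By spousal attribution (R3), Ingrid Varga is treated as also owning Dana Varga's interest in Oakhollow Trust, giving 47% + 12% = 59%.
By spousal attribution (R3), Ingrid Varga is treated as owning Dana Varga's 7% interest in Bluewater Media Ltd.
Chain via Ridgefield Ventures LLC → Beacon Pharma AG → Ironwood Partners LP (R1): 100% × 31% × 57% × 23% = 4.0641% of Bluewater Media Ltd.
Chain via Oakhollow Trust → Pinebrook Energy Co. → Highfield Foods Inc. (R1): 59% × 74% × 14% × 66% = 4.034184% of Bluewater Media Ltd.
Direct interest in Bluewater Media Ltd: 7%.
Aggregating (R2): 4.0641% + 4.034184% + 7% = 15.098284%.
15.098284% falls short of the 25% threshold by 9.901716 percentage points.

9.901716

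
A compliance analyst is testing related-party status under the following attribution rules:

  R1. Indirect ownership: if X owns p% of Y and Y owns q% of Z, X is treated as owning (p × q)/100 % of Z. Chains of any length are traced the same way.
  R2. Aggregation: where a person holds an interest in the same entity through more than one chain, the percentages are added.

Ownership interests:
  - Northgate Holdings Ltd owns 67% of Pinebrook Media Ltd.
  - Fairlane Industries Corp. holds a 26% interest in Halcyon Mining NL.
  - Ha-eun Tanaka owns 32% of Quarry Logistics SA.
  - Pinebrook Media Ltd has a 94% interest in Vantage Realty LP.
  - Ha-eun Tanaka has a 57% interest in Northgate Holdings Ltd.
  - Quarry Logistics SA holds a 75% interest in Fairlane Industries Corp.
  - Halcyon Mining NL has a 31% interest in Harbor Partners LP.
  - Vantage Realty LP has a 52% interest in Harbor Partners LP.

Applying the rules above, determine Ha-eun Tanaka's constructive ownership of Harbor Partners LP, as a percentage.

20.601672%

Chain via Northgate Holdings Ltd → Pinebrook Media Ltd → Vantage Realty LP (R1): 57% × 67% × 94% × 52% = 18.667272% of Harbor Partners LP.
Chain via Quarry Logistics SA → Fairlane Industries Corp. → Halcyon Mining NL (R1): 32% × 75% × 26% × 31% = 1.9344% of Harbor Partners LP.
Aggregating (R2): 18.667272% + 1.9344% = 20.601672%.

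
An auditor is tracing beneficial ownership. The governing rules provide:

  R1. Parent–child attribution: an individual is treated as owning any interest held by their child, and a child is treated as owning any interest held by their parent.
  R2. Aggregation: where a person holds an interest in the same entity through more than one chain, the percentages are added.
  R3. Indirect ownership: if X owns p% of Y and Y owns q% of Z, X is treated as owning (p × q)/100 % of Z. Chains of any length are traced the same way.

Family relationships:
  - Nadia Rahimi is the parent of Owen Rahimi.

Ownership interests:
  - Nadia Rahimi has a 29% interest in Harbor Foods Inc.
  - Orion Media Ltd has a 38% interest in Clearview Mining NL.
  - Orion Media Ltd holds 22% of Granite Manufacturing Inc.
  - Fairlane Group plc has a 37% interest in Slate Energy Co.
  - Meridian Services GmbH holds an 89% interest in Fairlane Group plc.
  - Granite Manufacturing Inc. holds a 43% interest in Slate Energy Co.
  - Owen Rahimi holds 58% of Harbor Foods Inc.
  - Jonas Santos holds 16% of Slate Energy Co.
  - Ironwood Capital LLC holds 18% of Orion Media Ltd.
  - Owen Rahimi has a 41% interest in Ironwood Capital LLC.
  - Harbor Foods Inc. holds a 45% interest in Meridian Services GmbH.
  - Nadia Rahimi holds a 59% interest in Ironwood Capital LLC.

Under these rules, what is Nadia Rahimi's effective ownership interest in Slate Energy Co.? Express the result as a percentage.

By parent–child attribution (R1), Nadia Rahimi is treated as also owning Owen Rahimi's interest in Ironwood Capital LLC, giving 59% + 41% = 100%.
By parent–child attribution (R1), Nadia Rahimi is treated as also owning Owen Rahimi's interest in Harbor Foods Inc, giving 29% + 58% = 87%.
Chain via Ironwood Capital LLC → Orion Media Ltd → Granite Manufacturing Inc. (R3): 100% × 18% × 22% × 43% = 1.7028% of Slate Energy Co.
Chain via Harbor Foods Inc. → Meridian Services GmbH → Fairlane Group plc (R3): 87% × 45% × 89% × 37% = 12.892095% of Slate Energy Co.
Aggregating (R2): 1.7028% + 12.892095% = 14.594895%.

14.594895%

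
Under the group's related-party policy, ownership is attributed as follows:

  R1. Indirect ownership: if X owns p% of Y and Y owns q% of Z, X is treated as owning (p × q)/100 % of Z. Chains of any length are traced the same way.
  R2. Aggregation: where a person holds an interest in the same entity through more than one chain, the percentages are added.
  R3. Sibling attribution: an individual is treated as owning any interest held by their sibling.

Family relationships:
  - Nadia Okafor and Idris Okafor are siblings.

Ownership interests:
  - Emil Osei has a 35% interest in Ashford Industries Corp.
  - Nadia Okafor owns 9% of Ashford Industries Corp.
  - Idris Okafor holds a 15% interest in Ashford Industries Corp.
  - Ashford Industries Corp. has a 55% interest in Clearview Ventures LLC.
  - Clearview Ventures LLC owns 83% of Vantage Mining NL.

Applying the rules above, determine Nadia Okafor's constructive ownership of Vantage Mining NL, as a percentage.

10.956%

By sibling attribution (R3), Nadia Okafor is treated as also owning Idris Okafor's interest in Ashford Industries Corp, giving 9% + 15% = 24%.
Chain via Ashford Industries Corp. → Clearview Ventures LLC (R1): 24% × 55% × 83% = 10.956% of Vantage Mining NL.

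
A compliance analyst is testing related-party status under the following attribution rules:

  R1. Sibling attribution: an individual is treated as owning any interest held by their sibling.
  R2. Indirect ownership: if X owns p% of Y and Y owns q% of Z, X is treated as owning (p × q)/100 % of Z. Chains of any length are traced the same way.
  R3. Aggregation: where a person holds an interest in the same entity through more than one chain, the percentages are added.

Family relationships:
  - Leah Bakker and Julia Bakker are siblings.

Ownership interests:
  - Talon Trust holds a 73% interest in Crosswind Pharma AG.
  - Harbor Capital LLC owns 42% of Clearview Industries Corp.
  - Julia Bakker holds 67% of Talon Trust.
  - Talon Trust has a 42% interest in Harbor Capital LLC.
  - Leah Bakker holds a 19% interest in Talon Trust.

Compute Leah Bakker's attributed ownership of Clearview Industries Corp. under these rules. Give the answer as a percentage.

By sibling attribution (R1), Leah Bakker is treated as also owning Julia Bakker's interest in Talon Trust, giving 19% + 67% = 86%.
Chain via Talon Trust → Harbor Capital LLC (R2): 86% × 42% × 42% = 15.1704% of Clearview Industries Corp.

15.1704%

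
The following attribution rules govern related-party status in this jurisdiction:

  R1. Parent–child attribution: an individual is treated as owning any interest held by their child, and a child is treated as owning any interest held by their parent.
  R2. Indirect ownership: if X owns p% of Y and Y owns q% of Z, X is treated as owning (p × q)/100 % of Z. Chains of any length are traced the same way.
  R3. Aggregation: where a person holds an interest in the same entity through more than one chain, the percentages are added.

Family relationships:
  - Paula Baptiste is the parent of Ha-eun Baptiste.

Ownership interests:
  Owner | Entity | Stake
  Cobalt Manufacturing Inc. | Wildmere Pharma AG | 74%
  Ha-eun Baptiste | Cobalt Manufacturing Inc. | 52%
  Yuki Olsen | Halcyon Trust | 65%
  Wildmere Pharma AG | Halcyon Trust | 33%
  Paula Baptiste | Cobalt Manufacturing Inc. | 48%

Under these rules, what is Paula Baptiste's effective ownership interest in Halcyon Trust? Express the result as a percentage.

24.42%

By parent–child attribution (R1), Paula Baptiste is treated as also owning Ha-eun Baptiste's interest in Cobalt Manufacturing Inc, giving 48% + 52% = 100%.
Chain via Cobalt Manufacturing Inc. → Wildmere Pharma AG (R2): 100% × 74% × 33% = 24.42% of Halcyon Trust.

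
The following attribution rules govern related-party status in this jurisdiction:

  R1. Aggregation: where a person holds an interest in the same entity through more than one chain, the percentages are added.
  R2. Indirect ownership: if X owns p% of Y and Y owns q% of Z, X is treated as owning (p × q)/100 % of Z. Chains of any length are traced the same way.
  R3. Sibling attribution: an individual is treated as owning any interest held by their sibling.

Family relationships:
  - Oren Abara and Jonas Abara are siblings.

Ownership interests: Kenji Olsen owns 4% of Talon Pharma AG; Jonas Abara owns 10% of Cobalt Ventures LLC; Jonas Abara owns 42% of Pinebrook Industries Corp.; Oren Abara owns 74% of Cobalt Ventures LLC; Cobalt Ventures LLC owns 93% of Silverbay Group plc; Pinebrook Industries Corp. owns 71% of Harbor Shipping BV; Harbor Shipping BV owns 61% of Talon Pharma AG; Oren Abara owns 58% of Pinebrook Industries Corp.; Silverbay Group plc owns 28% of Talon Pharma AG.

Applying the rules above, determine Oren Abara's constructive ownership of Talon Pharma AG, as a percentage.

By sibling attribution (R3), Oren Abara is treated as also owning Jonas Abara's interest in Cobalt Ventures LLC, giving 74% + 10% = 84%.
By sibling attribution (R3), Oren Abara is treated as also owning Jonas Abara's interest in Pinebrook Industries Corp, giving 58% + 42% = 100%.
Chain via Cobalt Ventures LLC → Silverbay Group plc (R2): 84% × 93% × 28% = 21.8736% of Talon Pharma AG.
Chain via Pinebrook Industries Corp. → Harbor Shipping BV (R2): 100% × 71% × 61% = 43.31% of Talon Pharma AG.
Aggregating (R1): 21.8736% + 43.31% = 65.1836%.

65.1836%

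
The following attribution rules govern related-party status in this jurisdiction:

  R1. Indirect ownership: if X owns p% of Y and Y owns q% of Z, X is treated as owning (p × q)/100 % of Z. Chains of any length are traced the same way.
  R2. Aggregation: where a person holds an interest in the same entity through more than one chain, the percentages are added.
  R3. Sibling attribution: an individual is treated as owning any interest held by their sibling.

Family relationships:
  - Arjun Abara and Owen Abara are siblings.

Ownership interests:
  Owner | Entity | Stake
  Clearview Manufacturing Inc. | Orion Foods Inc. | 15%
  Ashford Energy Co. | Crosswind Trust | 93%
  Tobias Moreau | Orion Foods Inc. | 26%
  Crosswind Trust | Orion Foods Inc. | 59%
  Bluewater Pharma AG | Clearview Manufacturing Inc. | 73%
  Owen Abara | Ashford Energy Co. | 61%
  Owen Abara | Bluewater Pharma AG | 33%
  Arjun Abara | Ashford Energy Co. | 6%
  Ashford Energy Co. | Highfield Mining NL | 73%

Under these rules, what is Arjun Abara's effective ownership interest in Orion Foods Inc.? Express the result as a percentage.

By sibling attribution (R3), Arjun Abara is treated as also owning Owen Abara's interest in Ashford Energy Co, giving 6% + 61% = 67%.
By sibling attribution (R3), Arjun Abara is treated as owning Owen Abara's 33% interest in Bluewater Pharma AG.
Chain via Ashford Energy Co. → Crosswind Trust (R1): 67% × 93% × 59% = 36.7629% of Orion Foods Inc.
Chain via Bluewater Pharma AG → Clearview Manufacturing Inc. (R1): 33% × 73% × 15% = 3.6135% of Orion Foods Inc.
Aggregating (R2): 36.7629% + 3.6135% = 40.3764%.

40.3764%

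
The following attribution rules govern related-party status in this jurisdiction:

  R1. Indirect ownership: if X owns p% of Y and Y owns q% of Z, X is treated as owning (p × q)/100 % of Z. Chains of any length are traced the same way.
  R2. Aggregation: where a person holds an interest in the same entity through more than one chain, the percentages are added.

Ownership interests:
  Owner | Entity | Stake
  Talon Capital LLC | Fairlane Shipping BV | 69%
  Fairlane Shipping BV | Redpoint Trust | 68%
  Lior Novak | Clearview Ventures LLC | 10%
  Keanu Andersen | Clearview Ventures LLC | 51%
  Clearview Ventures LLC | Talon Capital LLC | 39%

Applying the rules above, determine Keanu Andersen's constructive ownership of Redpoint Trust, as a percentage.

Chain via Clearview Ventures LLC → Talon Capital LLC → Fairlane Shipping BV (R1): 51% × 39% × 69% × 68% = 9.332388% of Redpoint Trust.

9.332388%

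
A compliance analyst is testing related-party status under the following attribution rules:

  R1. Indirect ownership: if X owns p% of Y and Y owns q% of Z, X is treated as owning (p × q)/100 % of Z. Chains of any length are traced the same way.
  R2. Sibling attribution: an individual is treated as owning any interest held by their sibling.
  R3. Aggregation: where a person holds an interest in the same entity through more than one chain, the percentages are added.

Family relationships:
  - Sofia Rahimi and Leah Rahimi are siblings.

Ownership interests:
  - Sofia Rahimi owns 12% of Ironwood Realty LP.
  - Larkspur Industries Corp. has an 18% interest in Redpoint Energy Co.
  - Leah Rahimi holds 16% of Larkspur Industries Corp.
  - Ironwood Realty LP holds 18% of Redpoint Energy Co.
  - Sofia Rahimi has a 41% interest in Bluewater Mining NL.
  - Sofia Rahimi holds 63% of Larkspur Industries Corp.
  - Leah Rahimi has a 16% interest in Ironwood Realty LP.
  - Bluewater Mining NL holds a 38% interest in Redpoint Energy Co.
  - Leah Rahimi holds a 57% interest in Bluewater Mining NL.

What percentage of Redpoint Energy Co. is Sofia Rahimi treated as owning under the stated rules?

56.5%

By sibling attribution (R2), Sofia Rahimi is treated as also owning Leah Rahimi's interest in Bluewater Mining NL, giving 41% + 57% = 98%.
By sibling attribution (R2), Sofia Rahimi is treated as also owning Leah Rahimi's interest in Ironwood Realty LP, giving 12% + 16% = 28%.
By sibling attribution (R2), Sofia Rahimi is treated as also owning Leah Rahimi's interest in Larkspur Industries Corp, giving 63% + 16% = 79%.
Chain via Bluewater Mining NL (R1): 98% × 38% = 37.24% of Redpoint Energy Co.
Chain via Ironwood Realty LP (R1): 28% × 18% = 5.04% of Redpoint Energy Co.
Chain via Larkspur Industries Corp. (R1): 79% × 18% = 14.22% of Redpoint Energy Co.
Aggregating (R3): 37.24% + 5.04% + 14.22% = 56.5%.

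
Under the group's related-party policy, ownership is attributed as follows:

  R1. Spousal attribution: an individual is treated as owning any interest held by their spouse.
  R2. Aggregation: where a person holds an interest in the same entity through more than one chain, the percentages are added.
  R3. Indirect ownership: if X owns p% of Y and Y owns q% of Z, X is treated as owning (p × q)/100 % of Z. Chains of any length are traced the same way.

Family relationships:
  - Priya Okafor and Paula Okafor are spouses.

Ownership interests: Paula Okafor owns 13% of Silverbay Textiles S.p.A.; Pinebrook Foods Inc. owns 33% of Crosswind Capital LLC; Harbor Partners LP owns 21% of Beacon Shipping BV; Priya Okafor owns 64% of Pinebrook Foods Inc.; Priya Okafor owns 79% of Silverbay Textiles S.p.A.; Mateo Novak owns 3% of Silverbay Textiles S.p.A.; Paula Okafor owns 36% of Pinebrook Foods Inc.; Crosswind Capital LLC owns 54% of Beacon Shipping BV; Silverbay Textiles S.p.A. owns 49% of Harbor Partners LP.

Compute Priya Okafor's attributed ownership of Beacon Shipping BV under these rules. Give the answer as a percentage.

By spousal attribution (R1), Priya Okafor is treated as also owning Paula Okafor's interest in Silverbay Textiles S.p.A, giving 79% + 13% = 92%.
By spousal attribution (R1), Priya Okafor is treated as also owning Paula Okafor's interest in Pinebrook Foods Inc, giving 64% + 36% = 100%.
Chain via Silverbay Textiles S.p.A. → Harbor Partners LP (R3): 92% × 49% × 21% = 9.4668% of Beacon Shipping BV.
Chain via Pinebrook Foods Inc. → Crosswind Capital LLC (R3): 100% × 33% × 54% = 17.82% of Beacon Shipping BV.
Aggregating (R2): 9.4668% + 17.82% = 27.2868%.

27.2868%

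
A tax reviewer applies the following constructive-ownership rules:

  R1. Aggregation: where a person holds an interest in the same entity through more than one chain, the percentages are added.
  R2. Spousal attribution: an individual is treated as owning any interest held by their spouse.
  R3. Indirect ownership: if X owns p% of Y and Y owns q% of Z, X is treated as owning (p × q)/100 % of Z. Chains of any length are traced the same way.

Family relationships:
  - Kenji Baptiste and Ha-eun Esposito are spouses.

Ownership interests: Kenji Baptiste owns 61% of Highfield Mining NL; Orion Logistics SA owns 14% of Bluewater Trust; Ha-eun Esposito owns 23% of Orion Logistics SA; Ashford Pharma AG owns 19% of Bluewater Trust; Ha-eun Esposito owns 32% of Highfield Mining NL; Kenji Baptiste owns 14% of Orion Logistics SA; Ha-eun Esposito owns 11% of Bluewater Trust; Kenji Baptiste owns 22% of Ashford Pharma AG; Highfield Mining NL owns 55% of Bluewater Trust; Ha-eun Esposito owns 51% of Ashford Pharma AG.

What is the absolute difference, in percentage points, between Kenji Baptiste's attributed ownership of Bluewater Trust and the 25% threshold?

By spousal attribution (R2), Kenji Baptiste is treated as also owning Ha-eun Esposito's interest in Highfield Mining NL, giving 61% + 32% = 93%.
By spousal attribution (R2), Kenji Baptiste is treated as also owning Ha-eun Esposito's interest in Orion Logistics SA, giving 14% + 23% = 37%.
By spousal attribution (R2), Kenji Baptiste is treated as also owning Ha-eun Esposito's interest in Ashford Pharma AG, giving 22% + 51% = 73%.
By spousal attribution (R2), Kenji Baptiste is treated as owning Ha-eun Esposito's 11% interest in Bluewater Trust.
Chain via Highfield Mining NL (R3): 93% × 55% = 51.15% of Bluewater Trust.
Chain via Orion Logistics SA (R3): 37% × 14% = 5.18% of Bluewater Trust.
Chain via Ashford Pharma AG (R3): 73% × 19% = 13.87% of Bluewater Trust.
Direct interest in Bluewater Trust: 11%.
Aggregating (R1): 51.15% + 5.18% + 13.87% + 11% = 81.2%.
81.2% exceeds the 25% threshold by 56.2 percentage points.

56.2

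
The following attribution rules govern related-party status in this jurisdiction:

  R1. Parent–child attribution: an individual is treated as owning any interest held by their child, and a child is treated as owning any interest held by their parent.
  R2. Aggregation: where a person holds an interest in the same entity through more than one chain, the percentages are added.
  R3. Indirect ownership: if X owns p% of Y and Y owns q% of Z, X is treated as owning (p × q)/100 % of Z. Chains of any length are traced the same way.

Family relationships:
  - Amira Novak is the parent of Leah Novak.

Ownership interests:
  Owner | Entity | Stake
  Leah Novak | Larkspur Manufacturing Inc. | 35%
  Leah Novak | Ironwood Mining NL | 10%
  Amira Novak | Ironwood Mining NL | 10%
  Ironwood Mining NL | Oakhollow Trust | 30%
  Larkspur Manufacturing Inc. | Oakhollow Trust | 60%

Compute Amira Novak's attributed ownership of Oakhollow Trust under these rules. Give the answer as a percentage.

27%

By parent–child attribution (R1), Amira Novak is treated as also owning Leah Novak's interest in Ironwood Mining NL, giving 10% + 10% = 20%.
By parent–child attribution (R1), Amira Novak is treated as owning Leah Novak's 35% interest in Larkspur Manufacturing Inc.
Chain via Ironwood Mining NL (R3): 20% × 30% = 6% of Oakhollow Trust.
Chain via Larkspur Manufacturing Inc. (R3): 35% × 60% = 21% of Oakhollow Trust.
Aggregating (R2): 6% + 21% = 27%.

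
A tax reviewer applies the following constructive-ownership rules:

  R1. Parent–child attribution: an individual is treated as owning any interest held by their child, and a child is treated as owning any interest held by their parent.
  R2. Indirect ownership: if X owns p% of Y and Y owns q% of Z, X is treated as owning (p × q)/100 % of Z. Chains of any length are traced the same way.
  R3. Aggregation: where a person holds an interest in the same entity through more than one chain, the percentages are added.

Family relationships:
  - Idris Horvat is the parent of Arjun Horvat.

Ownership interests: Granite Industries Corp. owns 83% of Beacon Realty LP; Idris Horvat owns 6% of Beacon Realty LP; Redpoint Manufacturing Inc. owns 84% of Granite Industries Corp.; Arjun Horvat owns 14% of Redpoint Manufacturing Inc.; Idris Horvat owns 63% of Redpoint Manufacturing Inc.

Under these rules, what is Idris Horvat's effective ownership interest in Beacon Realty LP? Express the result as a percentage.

By parent–child attribution (R1), Idris Horvat is treated as also owning Arjun Horvat's interest in Redpoint Manufacturing Inc, giving 63% + 14% = 77%.
Chain via Redpoint Manufacturing Inc. → Granite Industries Corp. (R2): 77% × 84% × 83% = 53.6844% of Beacon Realty LP.
Direct interest in Beacon Realty LP: 6%.
Aggregating (R3): 53.6844% + 6% = 59.6844%.

59.6844%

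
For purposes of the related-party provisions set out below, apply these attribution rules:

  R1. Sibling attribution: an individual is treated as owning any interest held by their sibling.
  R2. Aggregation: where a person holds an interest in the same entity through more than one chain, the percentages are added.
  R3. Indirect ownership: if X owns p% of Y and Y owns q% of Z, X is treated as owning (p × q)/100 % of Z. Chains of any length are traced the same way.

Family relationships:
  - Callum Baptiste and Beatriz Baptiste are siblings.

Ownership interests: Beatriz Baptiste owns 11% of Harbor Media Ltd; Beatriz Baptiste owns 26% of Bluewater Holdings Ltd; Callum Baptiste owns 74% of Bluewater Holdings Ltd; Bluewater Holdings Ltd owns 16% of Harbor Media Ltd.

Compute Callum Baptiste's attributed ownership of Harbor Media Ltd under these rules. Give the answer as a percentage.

By sibling attribution (R1), Callum Baptiste is treated as also owning Beatriz Baptiste's interest in Bluewater Holdings Ltd, giving 74% + 26% = 100%.
By sibling attribution (R1), Callum Baptiste is treated as owning Beatriz Baptiste's 11% interest in Harbor Media Ltd.
Chain via Bluewater Holdings Ltd (R3): 100% × 16% = 16% of Harbor Media Ltd.
Direct interest in Harbor Media Ltd: 11%.
Aggregating (R2): 16% + 11% = 27%.

27%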